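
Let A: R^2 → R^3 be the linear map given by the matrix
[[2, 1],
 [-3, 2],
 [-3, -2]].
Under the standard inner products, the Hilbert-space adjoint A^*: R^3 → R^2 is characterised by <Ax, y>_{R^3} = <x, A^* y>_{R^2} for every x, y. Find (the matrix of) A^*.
A^* = A^T =
[[2, -3, -3],
 [1, 2, -2]]

For real matrices with standard dot products, the defining identity <Ax, y> = <x, A^* y> gives (Ax)^T y = x^T (A^*) y, i.e. x^T A^T y = x^T (A^*) y. Since this holds for all x, y, we must have A^* = A^T. Therefore
A^* =
[[2, -3, -3],
 [1, 2, -2]].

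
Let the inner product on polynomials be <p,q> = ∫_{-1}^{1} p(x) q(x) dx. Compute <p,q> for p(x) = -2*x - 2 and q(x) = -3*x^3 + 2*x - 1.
<p,q> = 56/15

Expand the product: p(x)·q(x) = 6*x^4 + 6*x^3 - 4*x^2 - 2*x + 2.
∫_{-1}^{1} of each monomial x^k gives [2/(k+1) if k even, 0 if k odd]. Integrating term-by-term (or equivalently evaluating the antiderivative F(x) = 6*x^5/5 + 3*x^4/2 - 4*x^3/3 - x^2 + 2*x at the endpoints):
  F(1) − F(−1) = 71/30 − (-41/30) = 56/15.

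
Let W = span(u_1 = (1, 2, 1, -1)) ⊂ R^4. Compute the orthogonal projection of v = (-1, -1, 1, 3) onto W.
proj_W(v) = (-5/7, -10/7, -5/7, 5/7)

Set up U = [u_1 | ... | u_1] ∈ R^(4×1). The projector onto W = col(U) is P = U (U^T U)^(-1) U^T.
Compute U^T U =
  [7],
and U^T v = (-5).
Solve U^T U · c = U^T v for the coefficients: c = (-5/7). The projection is proj_W(v) = U c.
Check: (v - proj_W(v)) · u_1 = 0  (should be 0).
Result: proj_W(v) = (-5/7, -10/7, -5/7, 5/7).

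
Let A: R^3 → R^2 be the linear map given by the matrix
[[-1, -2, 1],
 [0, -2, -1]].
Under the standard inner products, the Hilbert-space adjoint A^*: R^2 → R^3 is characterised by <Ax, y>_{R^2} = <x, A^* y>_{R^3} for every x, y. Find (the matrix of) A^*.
A^* = A^T =
[[-1, 0],
 [-2, -2],
 [1, -1]]

For real matrices with standard dot products, the defining identity <Ax, y> = <x, A^* y> gives (Ax)^T y = x^T (A^*) y, i.e. x^T A^T y = x^T (A^*) y. Since this holds for all x, y, we must have A^* = A^T. Therefore
A^* =
[[-1, 0],
 [-2, -2],
 [1, -1]].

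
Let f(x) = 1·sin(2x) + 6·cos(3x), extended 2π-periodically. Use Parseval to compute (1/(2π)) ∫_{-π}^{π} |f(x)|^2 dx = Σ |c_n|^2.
Σ |c_n|^2 = 37/2

Expand |f|^2 and use orthogonality of {sin(nx), cos(mx)} on [-π, π]:
  ∫_{-π}^{π} sin(nx)^2 dx = π, ∫ cos(mx)^2 dx = π, and cross terms integrate to 0.
So ∫_{-π}^{π} f(x)^2 dx = 1^2 · π + 6^2 · π = (1 + 36)π.
Divide by 2π: (1 + 36)/2 = 37/2.
By Parseval, this equals Σ |c_n|^2.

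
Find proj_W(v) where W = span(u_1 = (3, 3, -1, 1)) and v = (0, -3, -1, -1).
proj_W(v) = (-27/20, -27/20, 9/20, -9/20)

Set up U = [u_1 | ... | u_1] ∈ R^(4×1). The projector onto W = col(U) is P = U (U^T U)^(-1) U^T.
Compute U^T U =
  [20],
and U^T v = (-9).
Solve U^T U · c = U^T v for the coefficients: c = (-9/20). The projection is proj_W(v) = U c.
Check: (v - proj_W(v)) · u_1 = 0  (should be 0).
Result: proj_W(v) = (-27/20, -27/20, 9/20, -9/20).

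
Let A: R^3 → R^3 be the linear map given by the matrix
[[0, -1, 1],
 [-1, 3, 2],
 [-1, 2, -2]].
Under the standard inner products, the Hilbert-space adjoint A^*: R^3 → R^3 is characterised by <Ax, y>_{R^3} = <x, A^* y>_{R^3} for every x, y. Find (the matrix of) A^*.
A^* = A^T =
[[0, -1, -1],
 [-1, 3, 2],
 [1, 2, -2]]

For real matrices with standard dot products, the defining identity <Ax, y> = <x, A^* y> gives (Ax)^T y = x^T (A^*) y, i.e. x^T A^T y = x^T (A^*) y. Since this holds for all x, y, we must have A^* = A^T. Therefore
A^* =
[[0, -1, -1],
 [-1, 3, 2],
 [1, 2, -2]].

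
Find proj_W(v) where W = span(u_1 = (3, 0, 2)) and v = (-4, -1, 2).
proj_W(v) = (-24/13, 0, -16/13)

Set up U = [u_1 | ... | u_1] ∈ R^(3×1). The projector onto W = col(U) is P = U (U^T U)^(-1) U^T.
Compute U^T U =
  [13],
and U^T v = (-8).
Solve U^T U · c = U^T v for the coefficients: c = (-8/13). The projection is proj_W(v) = U c.
Check: (v - proj_W(v)) · u_1 = 0  (should be 0).
Result: proj_W(v) = (-24/13, 0, -16/13).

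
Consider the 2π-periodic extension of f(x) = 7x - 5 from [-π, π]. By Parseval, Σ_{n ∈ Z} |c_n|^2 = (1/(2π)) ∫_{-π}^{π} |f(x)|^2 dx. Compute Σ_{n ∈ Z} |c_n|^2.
Σ |c_n|^2 = 49π^2/3 + 25

Expand and integrate term by term over [-π, π]:
  ∫ (7x)^2 dx = 49·(2π^3/3); ∫ 2·7·(-5)·x dx = 0 (odd integrand); ∫ (-5)^2 dx = 25·2π.
So (1/(2π)) ∫_{-π}^{π} (7x - 5)^2 dx = 49π^2/3 + 25 = 49π^2/3 + 25.
Parseval ⇒ Σ |c_n|^2 = 49π^2/3 + 25.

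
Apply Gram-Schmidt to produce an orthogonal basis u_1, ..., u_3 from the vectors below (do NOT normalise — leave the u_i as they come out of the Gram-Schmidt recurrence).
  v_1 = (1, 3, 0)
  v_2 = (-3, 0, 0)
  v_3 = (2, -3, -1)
Orthogonal basis:
  u_1 = (1, 3, 0)
  u_2 = (-27/10, 9/10, 0)
  u_3 = (0, 0, -1)

Apply the Gram-Schmidt recurrence
  u_1 = v_1
  u_i = v_i − Σ_{j<i} ((v_i · u_j) / (u_j · u_j)) · u_j.

Step by step this gives:
  u_1 = (1, 3, 0)
  u_2 = (-27/10, 9/10, 0)
  u_3 = (0, 0, -1)

Orthogonality check:
  u_2 · u_1 = 0 (should be 0)
  u_3 · u_1 = 0 (should be 0)
  u_3 · u_2 = 0 (should be 0)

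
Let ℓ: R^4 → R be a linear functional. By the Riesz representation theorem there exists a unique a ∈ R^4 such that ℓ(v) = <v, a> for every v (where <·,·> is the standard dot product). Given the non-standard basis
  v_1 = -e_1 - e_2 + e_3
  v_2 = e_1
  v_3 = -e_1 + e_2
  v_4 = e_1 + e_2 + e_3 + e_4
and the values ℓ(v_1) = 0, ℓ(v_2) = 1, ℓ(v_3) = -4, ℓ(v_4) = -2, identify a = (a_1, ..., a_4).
a = (1, -3, -2, 2)

Write a = (a_1, ..., a_4) in the standard basis. For each basis vector v_i, ℓ(v_i) = <v_i, a> is a linear equation in the a_j's. Collect the n equations into a matrix system V a = ℓ, where row i of V is v_i (expressed in the standard basis). Since V is invertible (lower-triangular with 1s on the diagonal, up to permutation), solve by back-substitution:
  V =
[[-1, -1, 1, 0],
 [1, 0, 0, 0],
 [-1, 1, 0, 0],
 [1, 1, 1, 1]]
  V a = (0, 1, -4, -2)
Solving gives a = (1, -3, -2, 2).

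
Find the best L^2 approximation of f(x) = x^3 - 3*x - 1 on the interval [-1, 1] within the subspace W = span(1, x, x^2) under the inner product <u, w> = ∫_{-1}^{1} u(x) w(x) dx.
g(x) = -12*x/5 - 1

The best approximation g ∈ W is the orthogonal projection of f onto W. Writing g = a_0 + a_1 x + a_2 x^2, the coefficients solve the normal equations G · a = b where
  G_{ij} = <φ_i, φ_j> and b_i = <f, φ_i>, with φ_0 = 1, φ_1 = x, φ_2 = x^2.
G =
  [2, 0, 2/3]
  [0, 2/3, 0]
  [2/3, 0, 2/5],
b = (-2, -8/5, -2/3).
Solving gives a_0 = -1, a_1 = -12/5, a_2 = 0, so
  g(x) = -12*x/5 - 1.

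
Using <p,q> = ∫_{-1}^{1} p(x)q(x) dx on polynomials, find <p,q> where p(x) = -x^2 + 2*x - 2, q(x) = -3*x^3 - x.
<p,q> = -56/15

Expand the product: p(x)·q(x) = 3*x^5 - 6*x^4 + 7*x^3 - 2*x^2 + 2*x.
∫_{-1}^{1} of each monomial x^k gives [2/(k+1) if k even, 0 if k odd]. Integrating term-by-term (or equivalently evaluating the antiderivative F(x) = x^6/2 - 6*x^5/5 + 7*x^4/4 - 2*x^3/3 + x^2 at the endpoints):
  F(1) − F(−1) = 83/60 − (307/60) = -56/15.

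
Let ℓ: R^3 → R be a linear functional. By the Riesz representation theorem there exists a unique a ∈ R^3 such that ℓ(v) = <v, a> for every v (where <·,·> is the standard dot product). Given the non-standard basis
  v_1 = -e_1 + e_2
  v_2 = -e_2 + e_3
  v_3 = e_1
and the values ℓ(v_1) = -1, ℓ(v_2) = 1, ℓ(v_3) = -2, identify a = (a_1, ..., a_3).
a = (-2, -3, -2)

Write a = (a_1, ..., a_3) in the standard basis. For each basis vector v_i, ℓ(v_i) = <v_i, a> is a linear equation in the a_j's. Collect the n equations into a matrix system V a = ℓ, where row i of V is v_i (expressed in the standard basis). Since V is invertible (lower-triangular with 1s on the diagonal, up to permutation), solve by back-substitution:
  V =
[[-1, 1, 0],
 [0, -1, 1],
 [1, 0, 0]]
  V a = (-1, 1, -2)
Solving gives a = (-2, -3, -2).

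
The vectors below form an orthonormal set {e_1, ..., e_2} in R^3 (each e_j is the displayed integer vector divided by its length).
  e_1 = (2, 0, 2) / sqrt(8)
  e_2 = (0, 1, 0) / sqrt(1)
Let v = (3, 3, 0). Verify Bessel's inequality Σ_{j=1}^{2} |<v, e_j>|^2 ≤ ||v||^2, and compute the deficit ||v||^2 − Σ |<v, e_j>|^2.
Σ |<v, e_j>|^2 = 27/2; ||v||^2 = 18; deficit = 9/2

Write each e_j = u_j / sqrt(<u_j, u_j>) where u_j is the displayed integer vector. Then <v, e_j> = <v, u_j> / sqrt(<u_j, u_j>), so |<v, e_j>|^2 = <v, u_j>^2 / <u_j, u_j>.
Coefficients: <v, e_1> = 6/sqrt(8), <v, e_2> = 3/sqrt(1).
Square and sum: Σ |<v, e_j>|^2 = 27/2.
Compute ||v||^2 = v·v = 18.
Deficit = 18 − 27/2 = 9/2 ≥ 0, confirming Bessel's inequality. (The deficit equals ||v − Σ <v,e_j> e_j||^2, the squared distance from v to span{e_j}.)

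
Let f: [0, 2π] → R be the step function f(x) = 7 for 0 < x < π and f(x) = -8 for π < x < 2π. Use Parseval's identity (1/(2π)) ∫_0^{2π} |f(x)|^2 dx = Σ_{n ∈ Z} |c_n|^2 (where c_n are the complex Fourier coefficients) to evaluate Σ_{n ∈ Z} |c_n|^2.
Σ |c_n|^2 = 113/2

Parseval equates the L^2 energy of f (normalised by 1/(2π)) with the ℓ^2 sum of its Fourier coefficients: (1/(2π)) ∫_0^{2π} |f|^2 = Σ |c_n|^2.
Compute the left side: (1/(2π)) [∫_0^π 7^2 dx + ∫_π^{2π} (-8)^2 dx] = (1/(2π)) · (49π + 64π) = (49 + 64)/2 = 113/2.
So Σ_{n ∈ Z} |c_n|^2 = 113/2.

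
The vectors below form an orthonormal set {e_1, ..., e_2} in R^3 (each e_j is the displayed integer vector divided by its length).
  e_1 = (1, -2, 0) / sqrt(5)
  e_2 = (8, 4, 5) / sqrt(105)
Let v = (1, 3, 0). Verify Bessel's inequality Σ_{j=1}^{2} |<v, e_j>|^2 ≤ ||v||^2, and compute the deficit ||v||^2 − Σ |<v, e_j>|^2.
Σ |<v, e_j>|^2 = 185/21; ||v||^2 = 10; deficit = 25/21

Write each e_j = u_j / sqrt(<u_j, u_j>) where u_j is the displayed integer vector. Then <v, e_j> = <v, u_j> / sqrt(<u_j, u_j>), so |<v, e_j>|^2 = <v, u_j>^2 / <u_j, u_j>.
Coefficients: <v, e_1> = -5/sqrt(5), <v, e_2> = 20/sqrt(105).
Square and sum: Σ |<v, e_j>|^2 = 185/21.
Compute ||v||^2 = v·v = 10.
Deficit = 10 − 185/21 = 25/21 ≥ 0, confirming Bessel's inequality. (The deficit equals ||v − Σ <v,e_j> e_j||^2, the squared distance from v to span{e_j}.)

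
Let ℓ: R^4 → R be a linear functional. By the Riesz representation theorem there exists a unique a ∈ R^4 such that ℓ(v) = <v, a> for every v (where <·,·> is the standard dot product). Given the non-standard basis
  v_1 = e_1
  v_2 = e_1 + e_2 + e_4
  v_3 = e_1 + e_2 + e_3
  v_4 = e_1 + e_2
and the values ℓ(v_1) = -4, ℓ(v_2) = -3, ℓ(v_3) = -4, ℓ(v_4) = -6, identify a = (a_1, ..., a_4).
a = (-4, -2, 2, 3)

Write a = (a_1, ..., a_4) in the standard basis. For each basis vector v_i, ℓ(v_i) = <v_i, a> is a linear equation in the a_j's. Collect the n equations into a matrix system V a = ℓ, where row i of V is v_i (expressed in the standard basis). Since V is invertible (lower-triangular with 1s on the diagonal, up to permutation), solve by back-substitution:
  V =
[[1, 0, 0, 0],
 [1, 1, 0, 1],
 [1, 1, 1, 0],
 [1, 1, 0, 0]]
  V a = (-4, -3, -4, -6)
Solving gives a = (-4, -2, 2, 3).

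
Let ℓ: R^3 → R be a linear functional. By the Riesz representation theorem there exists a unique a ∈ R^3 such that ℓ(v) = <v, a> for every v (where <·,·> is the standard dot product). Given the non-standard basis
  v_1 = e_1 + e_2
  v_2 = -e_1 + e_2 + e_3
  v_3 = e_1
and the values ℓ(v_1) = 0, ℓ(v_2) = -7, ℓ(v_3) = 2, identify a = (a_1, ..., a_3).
a = (2, -2, -3)

Write a = (a_1, ..., a_3) in the standard basis. For each basis vector v_i, ℓ(v_i) = <v_i, a> is a linear equation in the a_j's. Collect the n equations into a matrix system V a = ℓ, where row i of V is v_i (expressed in the standard basis). Since V is invertible (lower-triangular with 1s on the diagonal, up to permutation), solve by back-substitution:
  V =
[[1, 1, 0],
 [-1, 1, 1],
 [1, 0, 0]]
  V a = (0, -7, 2)
Solving gives a = (2, -2, -3).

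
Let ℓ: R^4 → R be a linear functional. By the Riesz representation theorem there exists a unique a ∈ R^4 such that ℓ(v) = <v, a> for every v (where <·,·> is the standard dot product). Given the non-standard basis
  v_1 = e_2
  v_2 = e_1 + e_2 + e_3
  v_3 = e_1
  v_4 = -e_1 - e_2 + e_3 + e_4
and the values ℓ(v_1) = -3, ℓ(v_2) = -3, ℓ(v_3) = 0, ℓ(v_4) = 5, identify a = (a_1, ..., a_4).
a = (0, -3, 0, 2)

Write a = (a_1, ..., a_4) in the standard basis. For each basis vector v_i, ℓ(v_i) = <v_i, a> is a linear equation in the a_j's. Collect the n equations into a matrix system V a = ℓ, where row i of V is v_i (expressed in the standard basis). Since V is invertible (lower-triangular with 1s on the diagonal, up to permutation), solve by back-substitution:
  V =
[[0, 1, 0, 0],
 [1, 1, 1, 0],
 [1, 0, 0, 0],
 [-1, -1, 1, 1]]
  V a = (-3, -3, 0, 5)
Solving gives a = (0, -3, 0, 2).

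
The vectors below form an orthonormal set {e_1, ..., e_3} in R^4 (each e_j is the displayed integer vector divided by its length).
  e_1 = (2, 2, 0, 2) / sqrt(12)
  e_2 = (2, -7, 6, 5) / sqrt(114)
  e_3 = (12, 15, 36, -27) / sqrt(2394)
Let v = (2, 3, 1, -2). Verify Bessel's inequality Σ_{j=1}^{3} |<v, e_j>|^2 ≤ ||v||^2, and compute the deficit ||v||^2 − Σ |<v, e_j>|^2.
Σ |<v, e_j>|^2 = 122/7; ||v||^2 = 18; deficit = 4/7

Write each e_j = u_j / sqrt(<u_j, u_j>) where u_j is the displayed integer vector. Then <v, e_j> = <v, u_j> / sqrt(<u_j, u_j>), so |<v, e_j>|^2 = <v, u_j>^2 / <u_j, u_j>.
Coefficients: <v, e_1> = 6/sqrt(12), <v, e_2> = -21/sqrt(114), <v, e_3> = 159/sqrt(2394).
Square and sum: Σ |<v, e_j>|^2 = 122/7.
Compute ||v||^2 = v·v = 18.
Deficit = 18 − 122/7 = 4/7 ≥ 0, confirming Bessel's inequality. (The deficit equals ||v − Σ <v,e_j> e_j||^2, the squared distance from v to span{e_j}.)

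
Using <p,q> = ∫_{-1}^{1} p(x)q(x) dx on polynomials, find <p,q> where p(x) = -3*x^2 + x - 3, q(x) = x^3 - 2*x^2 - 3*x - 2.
<p,q> = 104/5

Expand the product: p(x)·q(x) = -3*x^5 + 7*x^4 + 4*x^3 + 9*x^2 + 7*x + 6.
∫_{-1}^{1} of each monomial x^k gives [2/(k+1) if k even, 0 if k odd]. Integrating term-by-term (or equivalently evaluating the antiderivative F(x) = -x^6/2 + 7*x^5/5 + x^4 + 3*x^3 + 7*x^2/2 + 6*x at the endpoints):
  F(1) − F(−1) = 72/5 − (-32/5) = 104/5.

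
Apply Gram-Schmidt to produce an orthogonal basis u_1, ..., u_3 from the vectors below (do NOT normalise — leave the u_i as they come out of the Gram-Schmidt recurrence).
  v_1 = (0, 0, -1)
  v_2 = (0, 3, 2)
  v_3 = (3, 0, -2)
Orthogonal basis:
  u_1 = (0, 0, -1)
  u_2 = (0, 3, 0)
  u_3 = (3, 0, 0)

Apply the Gram-Schmidt recurrence
  u_1 = v_1
  u_i = v_i − Σ_{j<i} ((v_i · u_j) / (u_j · u_j)) · u_j.

Step by step this gives:
  u_1 = (0, 0, -1)
  u_2 = (0, 3, 0)
  u_3 = (3, 0, 0)

Orthogonality check:
  u_2 · u_1 = 0 (should be 0)
  u_3 · u_1 = 0 (should be 0)
  u_3 · u_2 = 0 (should be 0)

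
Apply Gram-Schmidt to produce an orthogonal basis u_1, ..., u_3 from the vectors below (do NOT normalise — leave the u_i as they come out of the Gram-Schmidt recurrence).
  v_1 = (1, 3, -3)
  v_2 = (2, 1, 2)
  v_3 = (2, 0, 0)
Orthogonal basis:
  u_1 = (1, 3, -3)
  u_2 = (39/19, 22/19, 35/19)
  u_3 = (81/85, -72/85, -9/17)

Apply the Gram-Schmidt recurrence
  u_1 = v_1
  u_i = v_i − Σ_{j<i} ((v_i · u_j) / (u_j · u_j)) · u_j.

Step by step this gives:
  u_1 = (1, 3, -3)
  u_2 = (39/19, 22/19, 35/19)
  u_3 = (81/85, -72/85, -9/17)

Orthogonality check:
  u_2 · u_1 = 0 (should be 0)
  u_3 · u_1 = 0 (should be 0)
  u_3 · u_2 = 0 (should be 0)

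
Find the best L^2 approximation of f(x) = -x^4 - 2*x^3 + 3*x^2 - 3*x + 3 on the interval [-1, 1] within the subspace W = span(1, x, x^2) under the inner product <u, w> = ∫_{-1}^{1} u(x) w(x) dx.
g(x) = 15*x^2/7 - 21*x/5 + 108/35

The best approximation g ∈ W is the orthogonal projection of f onto W. Writing g = a_0 + a_1 x + a_2 x^2, the coefficients solve the normal equations G · a = b where
  G_{ij} = <φ_i, φ_j> and b_i = <f, φ_i>, with φ_0 = 1, φ_1 = x, φ_2 = x^2.
G =
  [2, 0, 2/3]
  [0, 2/3, 0]
  [2/3, 0, 2/5],
b = (38/5, -14/5, 102/35).
Solving gives a_0 = 108/35, a_1 = -21/5, a_2 = 15/7, so
  g(x) = 15*x^2/7 - 21*x/5 + 108/35.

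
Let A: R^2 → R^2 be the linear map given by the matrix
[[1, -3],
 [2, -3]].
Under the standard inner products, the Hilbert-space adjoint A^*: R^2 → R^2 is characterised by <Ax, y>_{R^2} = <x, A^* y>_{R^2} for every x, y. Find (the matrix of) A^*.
A^* = A^T =
[[1, 2],
 [-3, -3]]

For real matrices with standard dot products, the defining identity <Ax, y> = <x, A^* y> gives (Ax)^T y = x^T (A^*) y, i.e. x^T A^T y = x^T (A^*) y. Since this holds for all x, y, we must have A^* = A^T. Therefore
A^* =
[[1, 2],
 [-3, -3]].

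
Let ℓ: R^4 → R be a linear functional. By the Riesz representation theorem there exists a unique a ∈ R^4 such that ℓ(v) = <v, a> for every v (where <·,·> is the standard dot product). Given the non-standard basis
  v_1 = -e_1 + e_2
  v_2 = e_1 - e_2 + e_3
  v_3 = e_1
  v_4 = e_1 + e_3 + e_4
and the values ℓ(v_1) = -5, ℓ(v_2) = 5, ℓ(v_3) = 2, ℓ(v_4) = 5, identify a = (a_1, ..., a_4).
a = (2, -3, 0, 3)

Write a = (a_1, ..., a_4) in the standard basis. For each basis vector v_i, ℓ(v_i) = <v_i, a> is a linear equation in the a_j's. Collect the n equations into a matrix system V a = ℓ, where row i of V is v_i (expressed in the standard basis). Since V is invertible (lower-triangular with 1s on the diagonal, up to permutation), solve by back-substitution:
  V =
[[-1, 1, 0, 0],
 [1, -1, 1, 0],
 [1, 0, 0, 0],
 [1, 0, 1, 1]]
  V a = (-5, 5, 2, 5)
Solving gives a = (2, -3, 0, 3).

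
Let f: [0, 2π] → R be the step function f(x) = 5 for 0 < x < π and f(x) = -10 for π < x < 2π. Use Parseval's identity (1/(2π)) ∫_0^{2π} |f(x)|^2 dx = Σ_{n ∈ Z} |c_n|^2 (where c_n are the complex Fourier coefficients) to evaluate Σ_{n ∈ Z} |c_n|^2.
Σ |c_n|^2 = 125/2

Parseval equates the L^2 energy of f (normalised by 1/(2π)) with the ℓ^2 sum of its Fourier coefficients: (1/(2π)) ∫_0^{2π} |f|^2 = Σ |c_n|^2.
Compute the left side: (1/(2π)) [∫_0^π 5^2 dx + ∫_π^{2π} (-10)^2 dx] = (1/(2π)) · (25π + 100π) = (25 + 100)/2 = 125/2.
So Σ_{n ∈ Z} |c_n|^2 = 125/2.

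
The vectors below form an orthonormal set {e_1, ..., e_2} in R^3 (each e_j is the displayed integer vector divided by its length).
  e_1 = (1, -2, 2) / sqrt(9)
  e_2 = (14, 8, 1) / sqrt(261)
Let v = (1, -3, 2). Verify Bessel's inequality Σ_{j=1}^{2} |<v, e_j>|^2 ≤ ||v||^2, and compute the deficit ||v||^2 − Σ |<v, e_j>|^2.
Σ |<v, e_j>|^2 = 397/29; ||v||^2 = 14; deficit = 9/29

Write each e_j = u_j / sqrt(<u_j, u_j>) where u_j is the displayed integer vector. Then <v, e_j> = <v, u_j> / sqrt(<u_j, u_j>), so |<v, e_j>|^2 = <v, u_j>^2 / <u_j, u_j>.
Coefficients: <v, e_1> = 11/sqrt(9), <v, e_2> = -8/sqrt(261).
Square and sum: Σ |<v, e_j>|^2 = 397/29.
Compute ||v||^2 = v·v = 14.
Deficit = 14 − 397/29 = 9/29 ≥ 0, confirming Bessel's inequality. (The deficit equals ||v − Σ <v,e_j> e_j||^2, the squared distance from v to span{e_j}.)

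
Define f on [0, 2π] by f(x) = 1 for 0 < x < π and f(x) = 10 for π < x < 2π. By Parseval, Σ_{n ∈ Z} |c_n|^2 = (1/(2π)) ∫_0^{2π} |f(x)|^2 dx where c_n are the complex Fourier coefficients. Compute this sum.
Σ |c_n|^2 = 101/2

Parseval equates the L^2 energy of f (normalised by 1/(2π)) with the ℓ^2 sum of its Fourier coefficients: (1/(2π)) ∫_0^{2π} |f|^2 = Σ |c_n|^2.
Compute the left side: (1/(2π)) [∫_0^π 1^2 dx + ∫_π^{2π} 10^2 dx] = (1/(2π)) · (1π + 100π) = (1 + 100)/2 = 101/2.
So Σ_{n ∈ Z} |c_n|^2 = 101/2.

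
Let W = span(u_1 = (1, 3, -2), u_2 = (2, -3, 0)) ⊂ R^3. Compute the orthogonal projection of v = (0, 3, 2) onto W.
proj_W(v) = (-180/133, 279/133, -4/133)

Set up U = [u_1 | ... | u_2] ∈ R^(3×2). The projector onto W = col(U) is P = U (U^T U)^(-1) U^T.
Compute U^T U =
  [14, -7]
  [-7, 13],
and U^T v = (5, -9).
Solve U^T U · c = U^T v for the coefficients: c = (2/133, -13/19). The projection is proj_W(v) = U c.
Check: (v - proj_W(v)) · u_1 = 0  (should be 0).
Check: (v - proj_W(v)) · u_2 = 0  (should be 0).
Result: proj_W(v) = (-180/133, 279/133, -4/133).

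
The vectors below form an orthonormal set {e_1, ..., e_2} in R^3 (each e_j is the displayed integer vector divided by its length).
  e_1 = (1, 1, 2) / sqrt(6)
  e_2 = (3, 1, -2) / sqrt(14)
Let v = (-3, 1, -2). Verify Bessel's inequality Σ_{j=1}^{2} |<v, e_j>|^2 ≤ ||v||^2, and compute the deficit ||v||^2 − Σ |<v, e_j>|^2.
Σ |<v, e_j>|^2 = 50/7; ||v||^2 = 14; deficit = 48/7

Write each e_j = u_j / sqrt(<u_j, u_j>) where u_j is the displayed integer vector. Then <v, e_j> = <v, u_j> / sqrt(<u_j, u_j>), so |<v, e_j>|^2 = <v, u_j>^2 / <u_j, u_j>.
Coefficients: <v, e_1> = -6/sqrt(6), <v, e_2> = -4/sqrt(14).
Square and sum: Σ |<v, e_j>|^2 = 50/7.
Compute ||v||^2 = v·v = 14.
Deficit = 14 − 50/7 = 48/7 ≥ 0, confirming Bessel's inequality. (The deficit equals ||v − Σ <v,e_j> e_j||^2, the squared distance from v to span{e_j}.)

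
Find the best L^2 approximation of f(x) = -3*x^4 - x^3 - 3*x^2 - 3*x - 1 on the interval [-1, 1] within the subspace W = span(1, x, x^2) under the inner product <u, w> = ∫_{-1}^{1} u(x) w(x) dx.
g(x) = -39*x^2/7 - 18*x/5 - 26/35

The best approximation g ∈ W is the orthogonal projection of f onto W. Writing g = a_0 + a_1 x + a_2 x^2, the coefficients solve the normal equations G · a = b where
  G_{ij} = <φ_i, φ_j> and b_i = <f, φ_i>, with φ_0 = 1, φ_1 = x, φ_2 = x^2.
G =
  [2, 0, 2/3]
  [0, 2/3, 0]
  [2/3, 0, 2/5],
b = (-26/5, -12/5, -286/105).
Solving gives a_0 = -26/35, a_1 = -18/5, a_2 = -39/7, so
  g(x) = -39*x^2/7 - 18*x/5 - 26/35.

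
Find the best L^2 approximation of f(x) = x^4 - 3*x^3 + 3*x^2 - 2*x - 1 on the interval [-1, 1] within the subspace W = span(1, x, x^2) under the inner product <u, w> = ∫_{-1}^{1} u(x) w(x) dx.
g(x) = 27*x^2/7 - 19*x/5 - 38/35

The best approximation g ∈ W is the orthogonal projection of f onto W. Writing g = a_0 + a_1 x + a_2 x^2, the coefficients solve the normal equations G · a = b where
  G_{ij} = <φ_i, φ_j> and b_i = <f, φ_i>, with φ_0 = 1, φ_1 = x, φ_2 = x^2.
G =
  [2, 0, 2/3]
  [0, 2/3, 0]
  [2/3, 0, 2/5],
b = (2/5, -38/15, 86/105).
Solving gives a_0 = -38/35, a_1 = -19/5, a_2 = 27/7, so
  g(x) = 27*x^2/7 - 19*x/5 - 38/35.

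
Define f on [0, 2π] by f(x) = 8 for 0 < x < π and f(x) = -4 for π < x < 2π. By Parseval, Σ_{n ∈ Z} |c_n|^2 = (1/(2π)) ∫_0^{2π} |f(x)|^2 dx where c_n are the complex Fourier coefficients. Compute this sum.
Σ |c_n|^2 = 40

Parseval equates the L^2 energy of f (normalised by 1/(2π)) with the ℓ^2 sum of its Fourier coefficients: (1/(2π)) ∫_0^{2π} |f|^2 = Σ |c_n|^2.
Compute the left side: (1/(2π)) [∫_0^π 8^2 dx + ∫_π^{2π} (-4)^2 dx] = (1/(2π)) · (64π + 16π) = (64 + 16)/2 = 40.
So Σ_{n ∈ Z} |c_n|^2 = 40.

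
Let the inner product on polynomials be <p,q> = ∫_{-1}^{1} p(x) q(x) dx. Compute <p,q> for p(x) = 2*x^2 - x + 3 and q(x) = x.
<p,q> = -2/3

Expand the product: p(x)·q(x) = 2*x^3 - x^2 + 3*x.
∫_{-1}^{1} of each monomial x^k gives [2/(k+1) if k even, 0 if k odd]. Integrating term-by-term (or equivalently evaluating the antiderivative F(x) = x^4/2 - x^3/3 + 3*x^2/2 at the endpoints):
  F(1) − F(−1) = 5/3 − (7/3) = -2/3.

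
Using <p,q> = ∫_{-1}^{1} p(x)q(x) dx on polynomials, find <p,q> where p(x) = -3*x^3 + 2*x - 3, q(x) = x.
<p,q> = 2/15

Expand the product: p(x)·q(x) = -3*x^4 + 2*x^2 - 3*x.
∫_{-1}^{1} of each monomial x^k gives [2/(k+1) if k even, 0 if k odd]. Integrating term-by-term (or equivalently evaluating the antiderivative F(x) = -3*x^5/5 + 2*x^3/3 - 3*x^2/2 at the endpoints):
  F(1) − F(−1) = -43/30 − (-47/30) = 2/15.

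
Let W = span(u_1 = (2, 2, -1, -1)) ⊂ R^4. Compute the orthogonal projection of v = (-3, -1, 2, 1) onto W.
proj_W(v) = (-11/5, -11/5, 11/10, 11/10)

Set up U = [u_1 | ... | u_1] ∈ R^(4×1). The projector onto W = col(U) is P = U (U^T U)^(-1) U^T.
Compute U^T U =
  [10],
and U^T v = (-11).
Solve U^T U · c = U^T v for the coefficients: c = (-11/10). The projection is proj_W(v) = U c.
Check: (v - proj_W(v)) · u_1 = 0  (should be 0).
Result: proj_W(v) = (-11/5, -11/5, 11/10, 11/10).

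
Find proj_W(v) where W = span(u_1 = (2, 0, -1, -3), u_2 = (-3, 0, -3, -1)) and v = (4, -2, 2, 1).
proj_W(v) = (24/7, 0, 39/14, 5/14)

Set up U = [u_1 | ... | u_2] ∈ R^(4×2). The projector onto W = col(U) is P = U (U^T U)^(-1) U^T.
Compute U^T U =
  [14, 0]
  [0, 19],
and U^T v = (3, -19).
Solve U^T U · c = U^T v for the coefficients: c = (3/14, -1). The projection is proj_W(v) = U c.
Check: (v - proj_W(v)) · u_1 = 0  (should be 0).
Check: (v - proj_W(v)) · u_2 = 0  (should be 0).
Result: proj_W(v) = (24/7, 0, 39/14, 5/14).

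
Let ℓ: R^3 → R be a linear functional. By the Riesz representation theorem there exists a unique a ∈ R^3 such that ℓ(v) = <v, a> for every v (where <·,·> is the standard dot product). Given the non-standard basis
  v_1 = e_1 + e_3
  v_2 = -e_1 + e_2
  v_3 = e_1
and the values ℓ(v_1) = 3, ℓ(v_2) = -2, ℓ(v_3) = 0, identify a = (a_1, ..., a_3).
a = (0, -2, 3)

Write a = (a_1, ..., a_3) in the standard basis. For each basis vector v_i, ℓ(v_i) = <v_i, a> is a linear equation in the a_j's. Collect the n equations into a matrix system V a = ℓ, where row i of V is v_i (expressed in the standard basis). Since V is invertible (lower-triangular with 1s on the diagonal, up to permutation), solve by back-substitution:
  V =
[[1, 0, 1],
 [-1, 1, 0],
 [1, 0, 0]]
  V a = (3, -2, 0)
Solving gives a = (0, -2, 3).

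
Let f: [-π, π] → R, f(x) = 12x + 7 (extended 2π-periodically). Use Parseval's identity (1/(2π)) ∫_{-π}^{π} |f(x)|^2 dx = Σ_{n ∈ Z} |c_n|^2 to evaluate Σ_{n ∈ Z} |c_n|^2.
Σ |c_n|^2 = 48π^2 + 49

Expand and integrate term by term over [-π, π]:
  ∫ (12x)^2 dx = 144·(2π^3/3); ∫ 2·12·(7)·x dx = 0 (odd integrand); ∫ 7^2 dx = 49·2π.
So (1/(2π)) ∫_{-π}^{π} (12x + 7)^2 dx = 144π^2/3 + 49 = 48π^2 + 49.
Parseval ⇒ Σ |c_n|^2 = 48π^2 + 49.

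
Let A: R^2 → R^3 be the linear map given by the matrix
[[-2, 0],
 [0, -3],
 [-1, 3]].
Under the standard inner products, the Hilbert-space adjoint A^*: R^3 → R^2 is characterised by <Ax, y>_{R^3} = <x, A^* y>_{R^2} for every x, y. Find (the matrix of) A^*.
A^* = A^T =
[[-2, 0, -1],
 [0, -3, 3]]

For real matrices with standard dot products, the defining identity <Ax, y> = <x, A^* y> gives (Ax)^T y = x^T (A^*) y, i.e. x^T A^T y = x^T (A^*) y. Since this holds for all x, y, we must have A^* = A^T. Therefore
A^* =
[[-2, 0, -1],
 [0, -3, 3]].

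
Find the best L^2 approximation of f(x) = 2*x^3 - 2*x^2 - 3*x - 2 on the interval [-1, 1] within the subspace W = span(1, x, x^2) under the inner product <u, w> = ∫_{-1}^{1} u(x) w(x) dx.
g(x) = -2*x^2 - 9*x/5 - 2

The best approximation g ∈ W is the orthogonal projection of f onto W. Writing g = a_0 + a_1 x + a_2 x^2, the coefficients solve the normal equations G · a = b where
  G_{ij} = <φ_i, φ_j> and b_i = <f, φ_i>, with φ_0 = 1, φ_1 = x, φ_2 = x^2.
G =
  [2, 0, 2/3]
  [0, 2/3, 0]
  [2/3, 0, 2/5],
b = (-16/3, -6/5, -32/15).
Solving gives a_0 = -2, a_1 = -9/5, a_2 = -2, so
  g(x) = -2*x^2 - 9*x/5 - 2.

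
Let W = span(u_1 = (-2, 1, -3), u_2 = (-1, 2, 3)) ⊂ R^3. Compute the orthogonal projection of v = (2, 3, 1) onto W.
proj_W(v) = (-4/19, 15/19, 33/19)

Set up U = [u_1 | ... | u_2] ∈ R^(3×2). The projector onto W = col(U) is P = U (U^T U)^(-1) U^T.
Compute U^T U =
  [14, -5]
  [-5, 14],
and U^T v = (-4, 7).
Solve U^T U · c = U^T v for the coefficients: c = (-7/57, 26/57). The projection is proj_W(v) = U c.
Check: (v - proj_W(v)) · u_1 = 0  (should be 0).
Check: (v - proj_W(v)) · u_2 = 0  (should be 0).
Result: proj_W(v) = (-4/19, 15/19, 33/19).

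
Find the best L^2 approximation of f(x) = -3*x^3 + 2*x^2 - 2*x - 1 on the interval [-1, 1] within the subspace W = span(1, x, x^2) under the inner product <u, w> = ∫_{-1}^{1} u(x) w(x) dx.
g(x) = 2*x^2 - 19*x/5 - 1

The best approximation g ∈ W is the orthogonal projection of f onto W. Writing g = a_0 + a_1 x + a_2 x^2, the coefficients solve the normal equations G · a = b where
  G_{ij} = <φ_i, φ_j> and b_i = <f, φ_i>, with φ_0 = 1, φ_1 = x, φ_2 = x^2.
G =
  [2, 0, 2/3]
  [0, 2/3, 0]
  [2/3, 0, 2/5],
b = (-2/3, -38/15, 2/15).
Solving gives a_0 = -1, a_1 = -19/5, a_2 = 2, so
  g(x) = 2*x^2 - 19*x/5 - 1.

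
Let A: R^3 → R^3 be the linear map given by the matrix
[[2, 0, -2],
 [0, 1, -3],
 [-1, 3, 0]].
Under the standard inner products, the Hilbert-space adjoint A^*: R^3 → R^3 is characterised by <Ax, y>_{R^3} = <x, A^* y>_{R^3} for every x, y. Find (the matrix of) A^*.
A^* = A^T =
[[2, 0, -1],
 [0, 1, 3],
 [-2, -3, 0]]

For real matrices with standard dot products, the defining identity <Ax, y> = <x, A^* y> gives (Ax)^T y = x^T (A^*) y, i.e. x^T A^T y = x^T (A^*) y. Since this holds for all x, y, we must have A^* = A^T. Therefore
A^* =
[[2, 0, -1],
 [0, 1, 3],
 [-2, -3, 0]].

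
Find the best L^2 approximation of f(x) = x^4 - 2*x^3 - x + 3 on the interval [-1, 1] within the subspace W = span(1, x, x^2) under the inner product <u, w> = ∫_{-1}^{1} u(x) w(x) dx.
g(x) = 6*x^2/7 - 11*x/5 + 102/35

The best approximation g ∈ W is the orthogonal projection of f onto W. Writing g = a_0 + a_1 x + a_2 x^2, the coefficients solve the normal equations G · a = b where
  G_{ij} = <φ_i, φ_j> and b_i = <f, φ_i>, with φ_0 = 1, φ_1 = x, φ_2 = x^2.
G =
  [2, 0, 2/3]
  [0, 2/3, 0]
  [2/3, 0, 2/5],
b = (32/5, -22/15, 16/7).
Solving gives a_0 = 102/35, a_1 = -11/5, a_2 = 6/7, so
  g(x) = 6*x^2/7 - 11*x/5 + 102/35.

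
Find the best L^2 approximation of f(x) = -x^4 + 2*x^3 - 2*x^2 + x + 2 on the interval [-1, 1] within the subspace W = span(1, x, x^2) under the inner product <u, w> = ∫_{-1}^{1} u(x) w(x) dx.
g(x) = -20*x^2/7 + 11*x/5 + 73/35

The best approximation g ∈ W is the orthogonal projection of f onto W. Writing g = a_0 + a_1 x + a_2 x^2, the coefficients solve the normal equations G · a = b where
  G_{ij} = <φ_i, φ_j> and b_i = <f, φ_i>, with φ_0 = 1, φ_1 = x, φ_2 = x^2.
G =
  [2, 0, 2/3]
  [0, 2/3, 0]
  [2/3, 0, 2/5],
b = (34/15, 22/15, 26/105).
Solving gives a_0 = 73/35, a_1 = 11/5, a_2 = -20/7, so
  g(x) = -20*x^2/7 + 11*x/5 + 73/35.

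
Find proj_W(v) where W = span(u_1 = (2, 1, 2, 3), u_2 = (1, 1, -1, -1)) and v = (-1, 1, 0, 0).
proj_W(v) = (-5/34, -3/34, -3/34, -5/34)

Set up U = [u_1 | ... | u_2] ∈ R^(4×2). The projector onto W = col(U) is P = U (U^T U)^(-1) U^T.
Compute U^T U =
  [18, -2]
  [-2, 4],
and U^T v = (-1, 0).
Solve U^T U · c = U^T v for the coefficients: c = (-1/17, -1/34). The projection is proj_W(v) = U c.
Check: (v - proj_W(v)) · u_1 = 0  (should be 0).
Check: (v - proj_W(v)) · u_2 = 0  (should be 0).
Result: proj_W(v) = (-5/34, -3/34, -3/34, -5/34).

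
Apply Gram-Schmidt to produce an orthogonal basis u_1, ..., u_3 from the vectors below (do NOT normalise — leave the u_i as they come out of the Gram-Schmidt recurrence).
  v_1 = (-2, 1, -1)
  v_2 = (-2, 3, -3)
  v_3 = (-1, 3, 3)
Orthogonal basis:
  u_1 = (-2, 1, -1)
  u_2 = (4/3, 4/3, -4/3)
  u_3 = (0, 3, 3)

Apply the Gram-Schmidt recurrence
  u_1 = v_1
  u_i = v_i − Σ_{j<i} ((v_i · u_j) / (u_j · u_j)) · u_j.

Step by step this gives:
  u_1 = (-2, 1, -1)
  u_2 = (4/3, 4/3, -4/3)
  u_3 = (0, 3, 3)

Orthogonality check:
  u_2 · u_1 = 0 (should be 0)
  u_3 · u_1 = 0 (should be 0)
  u_3 · u_2 = 0 (should be 0)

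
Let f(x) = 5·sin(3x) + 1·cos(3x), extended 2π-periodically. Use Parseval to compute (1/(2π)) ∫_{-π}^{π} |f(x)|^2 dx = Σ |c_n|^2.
Σ |c_n|^2 = 13

Expand |f|^2 and use orthogonality of {sin(nx), cos(mx)} on [-π, π]:
  ∫_{-π}^{π} sin(nx)^2 dx = π, ∫ cos(mx)^2 dx = π, and cross terms integrate to 0.
So ∫_{-π}^{π} f(x)^2 dx = 5^2 · π + 1^2 · π = (25 + 1)π.
Divide by 2π: (25 + 1)/2 = 13.
By Parseval, this equals Σ |c_n|^2.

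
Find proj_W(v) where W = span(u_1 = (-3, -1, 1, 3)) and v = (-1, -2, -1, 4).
proj_W(v) = (-12/5, -4/5, 4/5, 12/5)

Set up U = [u_1 | ... | u_1] ∈ R^(4×1). The projector onto W = col(U) is P = U (U^T U)^(-1) U^T.
Compute U^T U =
  [20],
and U^T v = (16).
Solve U^T U · c = U^T v for the coefficients: c = (4/5). The projection is proj_W(v) = U c.
Check: (v - proj_W(v)) · u_1 = 0  (should be 0).
Result: proj_W(v) = (-12/5, -4/5, 4/5, 12/5).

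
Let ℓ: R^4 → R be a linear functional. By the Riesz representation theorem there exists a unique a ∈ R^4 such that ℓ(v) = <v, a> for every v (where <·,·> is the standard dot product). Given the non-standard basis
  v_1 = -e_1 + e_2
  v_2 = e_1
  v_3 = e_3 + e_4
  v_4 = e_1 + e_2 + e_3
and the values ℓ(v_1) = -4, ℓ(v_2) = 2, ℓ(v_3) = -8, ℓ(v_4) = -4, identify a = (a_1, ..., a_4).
a = (2, -2, -4, -4)

Write a = (a_1, ..., a_4) in the standard basis. For each basis vector v_i, ℓ(v_i) = <v_i, a> is a linear equation in the a_j's. Collect the n equations into a matrix system V a = ℓ, where row i of V is v_i (expressed in the standard basis). Since V is invertible (lower-triangular with 1s on the diagonal, up to permutation), solve by back-substitution:
  V =
[[-1, 1, 0, 0],
 [1, 0, 0, 0],
 [0, 0, 1, 1],
 [1, 1, 1, 0]]
  V a = (-4, 2, -8, -4)
Solving gives a = (2, -2, -4, -4).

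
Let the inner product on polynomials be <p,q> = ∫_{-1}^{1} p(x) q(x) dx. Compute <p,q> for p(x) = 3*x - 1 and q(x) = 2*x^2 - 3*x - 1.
<p,q> = -16/3

Expand the product: p(x)·q(x) = 6*x^3 - 11*x^2 + 1.
∫_{-1}^{1} of each monomial x^k gives [2/(k+1) if k even, 0 if k odd]. Integrating term-by-term (or equivalently evaluating the antiderivative F(x) = 3*x^4/2 - 11*x^3/3 + x at the endpoints):
  F(1) − F(−1) = -7/6 − (25/6) = -16/3.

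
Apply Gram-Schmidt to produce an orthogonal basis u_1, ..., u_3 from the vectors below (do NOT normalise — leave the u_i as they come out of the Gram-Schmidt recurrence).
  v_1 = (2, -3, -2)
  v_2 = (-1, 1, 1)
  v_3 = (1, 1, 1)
Orthogonal basis:
  u_1 = (2, -3, -2)
  u_2 = (-3/17, -4/17, 3/17)
  u_3 = (1, 0, 1)

Apply the Gram-Schmidt recurrence
  u_1 = v_1
  u_i = v_i − Σ_{j<i} ((v_i · u_j) / (u_j · u_j)) · u_j.

Step by step this gives:
  u_1 = (2, -3, -2)
  u_2 = (-3/17, -4/17, 3/17)
  u_3 = (1, 0, 1)

Orthogonality check:
  u_2 · u_1 = 0 (should be 0)
  u_3 · u_1 = 0 (should be 0)
  u_3 · u_2 = 0 (should be 0)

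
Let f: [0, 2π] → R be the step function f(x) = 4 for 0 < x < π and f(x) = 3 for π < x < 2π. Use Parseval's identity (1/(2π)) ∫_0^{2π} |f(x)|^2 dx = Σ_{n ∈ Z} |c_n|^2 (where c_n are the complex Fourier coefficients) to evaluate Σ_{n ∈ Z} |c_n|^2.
Σ |c_n|^2 = 25/2

Parseval equates the L^2 energy of f (normalised by 1/(2π)) with the ℓ^2 sum of its Fourier coefficients: (1/(2π)) ∫_0^{2π} |f|^2 = Σ |c_n|^2.
Compute the left side: (1/(2π)) [∫_0^π 4^2 dx + ∫_π^{2π} 3^2 dx] = (1/(2π)) · (16π + 9π) = (16 + 9)/2 = 25/2.
So Σ_{n ∈ Z} |c_n|^2 = 25/2.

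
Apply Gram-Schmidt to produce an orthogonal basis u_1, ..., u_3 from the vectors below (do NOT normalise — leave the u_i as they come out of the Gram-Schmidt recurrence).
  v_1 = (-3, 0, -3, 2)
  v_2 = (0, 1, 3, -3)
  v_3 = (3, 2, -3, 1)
Orthogonal basis:
  u_1 = (-3, 0, -3, 2)
  u_2 = (-45/22, 1, 21/22, -18/11)
  u_3 = (243/193, 576/193, -345/193, -153/193)

Apply the Gram-Schmidt recurrence
  u_1 = v_1
  u_i = v_i − Σ_{j<i} ((v_i · u_j) / (u_j · u_j)) · u_j.

Step by step this gives:
  u_1 = (-3, 0, -3, 2)
  u_2 = (-45/22, 1, 21/22, -18/11)
  u_3 = (243/193, 576/193, -345/193, -153/193)

Orthogonality check:
  u_2 · u_1 = 0 (should be 0)
  u_3 · u_1 = 0 (should be 0)
  u_3 · u_2 = 0 (should be 0)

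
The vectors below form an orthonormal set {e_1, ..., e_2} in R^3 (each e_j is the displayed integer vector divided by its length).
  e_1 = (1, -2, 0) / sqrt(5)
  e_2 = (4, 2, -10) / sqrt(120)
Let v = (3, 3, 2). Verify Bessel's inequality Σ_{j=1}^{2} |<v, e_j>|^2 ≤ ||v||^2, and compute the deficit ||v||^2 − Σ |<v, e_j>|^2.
Σ |<v, e_j>|^2 = 11/6; ||v||^2 = 22; deficit = 121/6

Write each e_j = u_j / sqrt(<u_j, u_j>) where u_j is the displayed integer vector. Then <v, e_j> = <v, u_j> / sqrt(<u_j, u_j>), so |<v, e_j>|^2 = <v, u_j>^2 / <u_j, u_j>.
Coefficients: <v, e_1> = -3/sqrt(5), <v, e_2> = -2/sqrt(120).
Square and sum: Σ |<v, e_j>|^2 = 11/6.
Compute ||v||^2 = v·v = 22.
Deficit = 22 − 11/6 = 121/6 ≥ 0, confirming Bessel's inequality. (The deficit equals ||v − Σ <v,e_j> e_j||^2, the squared distance from v to span{e_j}.)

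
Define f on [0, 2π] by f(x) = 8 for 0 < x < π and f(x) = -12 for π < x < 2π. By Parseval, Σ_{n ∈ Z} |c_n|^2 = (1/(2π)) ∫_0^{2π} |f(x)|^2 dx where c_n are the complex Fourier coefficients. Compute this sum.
Σ |c_n|^2 = 104

Parseval equates the L^2 energy of f (normalised by 1/(2π)) with the ℓ^2 sum of its Fourier coefficients: (1/(2π)) ∫_0^{2π} |f|^2 = Σ |c_n|^2.
Compute the left side: (1/(2π)) [∫_0^π 8^2 dx + ∫_π^{2π} (-12)^2 dx] = (1/(2π)) · (64π + 144π) = (64 + 144)/2 = 104.
So Σ_{n ∈ Z} |c_n|^2 = 104.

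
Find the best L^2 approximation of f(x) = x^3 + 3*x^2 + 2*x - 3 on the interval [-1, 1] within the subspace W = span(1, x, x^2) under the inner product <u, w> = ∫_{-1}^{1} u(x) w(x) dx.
g(x) = 3*x^2 + 13*x/5 - 3

The best approximation g ∈ W is the orthogonal projection of f onto W. Writing g = a_0 + a_1 x + a_2 x^2, the coefficients solve the normal equations G · a = b where
  G_{ij} = <φ_i, φ_j> and b_i = <f, φ_i>, with φ_0 = 1, φ_1 = x, φ_2 = x^2.
G =
  [2, 0, 2/3]
  [0, 2/3, 0]
  [2/3, 0, 2/5],
b = (-4, 26/15, -4/5).
Solving gives a_0 = -3, a_1 = 13/5, a_2 = 3, so
  g(x) = 3*x^2 + 13*x/5 - 3.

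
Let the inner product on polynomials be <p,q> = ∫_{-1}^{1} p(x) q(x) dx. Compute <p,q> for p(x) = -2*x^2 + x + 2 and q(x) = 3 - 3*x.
<p,q> = 6

Expand the product: p(x)·q(x) = 6*x^3 - 9*x^2 - 3*x + 6.
∫_{-1}^{1} of each monomial x^k gives [2/(k+1) if k even, 0 if k odd]. Integrating term-by-term (or equivalently evaluating the antiderivative F(x) = 3*x^4/2 - 3*x^3 - 3*x^2/2 + 6*x at the endpoints):
  F(1) − F(−1) = 3 − (-3) = 6.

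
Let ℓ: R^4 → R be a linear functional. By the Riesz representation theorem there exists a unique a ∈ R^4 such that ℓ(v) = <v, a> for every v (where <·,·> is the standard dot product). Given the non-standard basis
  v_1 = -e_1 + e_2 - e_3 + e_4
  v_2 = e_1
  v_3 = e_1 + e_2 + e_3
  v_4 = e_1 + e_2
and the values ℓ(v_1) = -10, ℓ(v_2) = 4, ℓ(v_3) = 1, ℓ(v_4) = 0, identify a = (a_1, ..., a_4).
a = (4, -4, 1, -1)

Write a = (a_1, ..., a_4) in the standard basis. For each basis vector v_i, ℓ(v_i) = <v_i, a> is a linear equation in the a_j's. Collect the n equations into a matrix system V a = ℓ, where row i of V is v_i (expressed in the standard basis). Since V is invertible (lower-triangular with 1s on the diagonal, up to permutation), solve by back-substitution:
  V =
[[-1, 1, -1, 1],
 [1, 0, 0, 0],
 [1, 1, 1, 0],
 [1, 1, 0, 0]]
  V a = (-10, 4, 1, 0)
Solving gives a = (4, -4, 1, -1).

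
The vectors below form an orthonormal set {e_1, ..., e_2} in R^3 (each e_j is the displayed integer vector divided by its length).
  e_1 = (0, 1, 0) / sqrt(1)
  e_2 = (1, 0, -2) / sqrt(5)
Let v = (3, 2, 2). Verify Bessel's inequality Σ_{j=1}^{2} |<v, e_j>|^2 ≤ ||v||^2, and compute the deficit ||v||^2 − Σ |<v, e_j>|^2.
Σ |<v, e_j>|^2 = 21/5; ||v||^2 = 17; deficit = 64/5

Write each e_j = u_j / sqrt(<u_j, u_j>) where u_j is the displayed integer vector. Then <v, e_j> = <v, u_j> / sqrt(<u_j, u_j>), so |<v, e_j>|^2 = <v, u_j>^2 / <u_j, u_j>.
Coefficients: <v, e_1> = 2/sqrt(1), <v, e_2> = -1/sqrt(5).
Square and sum: Σ |<v, e_j>|^2 = 21/5.
Compute ||v||^2 = v·v = 17.
Deficit = 17 − 21/5 = 64/5 ≥ 0, confirming Bessel's inequality. (The deficit equals ||v − Σ <v,e_j> e_j||^2, the squared distance from v to span{e_j}.)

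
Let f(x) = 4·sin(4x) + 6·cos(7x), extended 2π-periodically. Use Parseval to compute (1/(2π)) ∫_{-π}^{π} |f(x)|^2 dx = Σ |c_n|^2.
Σ |c_n|^2 = 26

Expand |f|^2 and use orthogonality of {sin(nx), cos(mx)} on [-π, π]:
  ∫_{-π}^{π} sin(nx)^2 dx = π, ∫ cos(mx)^2 dx = π, and cross terms integrate to 0.
So ∫_{-π}^{π} f(x)^2 dx = 4^2 · π + 6^2 · π = (16 + 36)π.
Divide by 2π: (16 + 36)/2 = 26.
By Parseval, this equals Σ |c_n|^2.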